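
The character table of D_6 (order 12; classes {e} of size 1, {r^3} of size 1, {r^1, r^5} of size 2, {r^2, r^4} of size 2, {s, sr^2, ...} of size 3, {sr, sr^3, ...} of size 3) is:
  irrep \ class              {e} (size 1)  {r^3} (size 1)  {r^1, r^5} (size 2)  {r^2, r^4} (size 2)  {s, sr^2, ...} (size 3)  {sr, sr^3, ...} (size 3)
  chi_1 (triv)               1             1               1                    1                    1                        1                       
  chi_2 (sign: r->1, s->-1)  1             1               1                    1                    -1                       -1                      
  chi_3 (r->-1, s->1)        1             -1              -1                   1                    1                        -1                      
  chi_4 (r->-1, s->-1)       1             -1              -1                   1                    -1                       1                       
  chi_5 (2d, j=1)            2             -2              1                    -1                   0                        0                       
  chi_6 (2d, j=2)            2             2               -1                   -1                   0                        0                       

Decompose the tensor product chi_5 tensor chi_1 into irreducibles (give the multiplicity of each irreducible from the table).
chi_5 tensor chi_1 = chi_5 (all other irreducibles have multiplicity 0).

Details: The character of a tensor product is the pointwise product (chi_5 * chi_1)(C) = chi_5(C) * chi_1(C):
  {e}: (2)*(1), {r^3}: (-2)*(1), {r^1, r^5}: (1)*(1), {r^2, r^4}: (-1)*(1), {s, sr^2, ...}: (0)*(1), {sr, sr^3, ...}: (0)*(1)
so (chi_5 * chi_1) takes values
  {e} -> 2, {r^3} -> -2, {r^1, r^5} -> 1, {r^2, r^4} -> -1, {s, sr^2, ...} -> 0, {sr, sr^3, ...} -> 0.
Now take the inner product of this character with each irreducible chi from the table, <chi_5*chi_1, chi> = (1/12) sum_C |C| (chi_5*chi_1)(C) conj(chi(C)):
  <chi_5*chi_1, chi_1> = (1/12)[1*(2)*conj(1) + 1*(-2)*conj(1) + 2*(1)*conj(1) + 2*(-1)*conj(1) + 3*(0)*conj(1) + 3*(0)*conj(1)]
      = (1/12)[(2) + (-2) + (2) + (-2) + (0) + (0)] = 0/12 = 0
  <chi_5*chi_1, chi_2> = (1/12)[1*(2)*conj(1) + 1*(-2)*conj(1) + 2*(1)*conj(1) + 2*(-1)*conj(1) + 3*(0)*conj(-1) + 3*(0)*conj(-1)]
      = (1/12)[(2) + (-2) + (2) + (-2) + (0) + (0)] = 0/12 = 0
  <chi_5*chi_1, chi_3> = (1/12)[1*(2)*conj(1) + 1*(-2)*conj(-1) + 2*(1)*conj(-1) + 2*(-1)*conj(1) + 3*(0)*conj(1) + 3*(0)*conj(-1)]
      = (1/12)[(2) + (2) + (-2) + (-2) + (0) + (0)] = 0/12 = 0
  <chi_5*chi_1, chi_4> = (1/12)[1*(2)*conj(1) + 1*(-2)*conj(-1) + 2*(1)*conj(-1) + 2*(-1)*conj(1) + 3*(0)*conj(-1) + 3*(0)*conj(1)]
      = (1/12)[(2) + (2) + (-2) + (-2) + (0) + (0)] = 0/12 = 0
  <chi_5*chi_1, chi_5> = (1/12)[1*(2)*conj(2) + 1*(-2)*conj(-2) + 2*(1)*conj(1) + 2*(-1)*conj(-1) + 3*(0)*conj(0) + 3*(0)*conj(0)]
      = (1/12)[(4) + (4) + (2) + (2) + (0) + (0)] = 12/12 = 1
  <chi_5*chi_1, chi_6> = (1/12)[1*(2)*conj(2) + 1*(-2)*conj(2) + 2*(1)*conj(-1) + 2*(-1)*conj(-1) + 3*(0)*conj(0) + 3*(0)*conj(0)]
      = (1/12)[(4) + (-4) + (-2) + (2) + (0) + (0)] = 0/12 = 0
Hence the multiplicities are chi_5: 1. Dimension check: dim(chi_5)*dim(chi_1) = 2*1 = 2 and sum (mult * dim) = 1*2 = 2.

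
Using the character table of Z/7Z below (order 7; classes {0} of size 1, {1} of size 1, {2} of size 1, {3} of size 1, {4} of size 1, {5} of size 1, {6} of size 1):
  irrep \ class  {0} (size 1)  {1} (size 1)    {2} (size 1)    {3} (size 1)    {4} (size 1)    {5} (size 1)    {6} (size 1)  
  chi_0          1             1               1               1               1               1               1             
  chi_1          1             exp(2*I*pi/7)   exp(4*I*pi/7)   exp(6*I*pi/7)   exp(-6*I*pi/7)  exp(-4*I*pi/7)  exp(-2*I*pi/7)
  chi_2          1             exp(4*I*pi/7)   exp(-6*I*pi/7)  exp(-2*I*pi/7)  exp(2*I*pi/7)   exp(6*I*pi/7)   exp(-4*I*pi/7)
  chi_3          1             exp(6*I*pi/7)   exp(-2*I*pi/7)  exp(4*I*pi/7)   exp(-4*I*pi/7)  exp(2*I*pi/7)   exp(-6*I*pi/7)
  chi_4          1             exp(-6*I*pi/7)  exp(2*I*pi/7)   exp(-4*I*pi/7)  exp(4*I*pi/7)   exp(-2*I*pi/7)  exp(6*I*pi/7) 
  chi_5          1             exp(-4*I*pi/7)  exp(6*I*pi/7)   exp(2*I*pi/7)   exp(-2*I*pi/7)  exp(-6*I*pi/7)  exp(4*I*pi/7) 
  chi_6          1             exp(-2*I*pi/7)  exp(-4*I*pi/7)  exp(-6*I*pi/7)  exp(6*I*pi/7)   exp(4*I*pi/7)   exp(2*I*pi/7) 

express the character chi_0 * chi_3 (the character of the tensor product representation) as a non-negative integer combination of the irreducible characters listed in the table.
chi_0 tensor chi_3 = chi_3 (all other irreducibles have multiplicity 0).

Why: The character of a tensor product is the pointwise product (chi_0 * chi_3)(C) = chi_0(C) * chi_3(C):
  {0}: (1)*(1), {1}: (1)*(exp(6*I*pi/7)), {2}: (1)*(exp(-2*I*pi/7)), {3}: (1)*(exp(4*I*pi/7)), {4}: (1)*(exp(-4*I*pi/7)), {5}: (1)*(exp(2*I*pi/7)), {6}: (1)*(exp(-6*I*pi/7))
so (chi_0 * chi_3) takes values
  {0} -> 1, {1} -> exp(6*I*pi/7), {2} -> exp(-2*I*pi/7), {3} -> exp(4*I*pi/7), {4} -> exp(-4*I*pi/7), {5} -> exp(2*I*pi/7), {6} -> exp(-6*I*pi/7).
Now take the inner product of this character with each irreducible chi from the table, <chi_0*chi_3, chi> = (1/7) sum_C |C| (chi_0*chi_3)(C) conj(chi(C)):
  <chi_0*chi_3, chi_0> = (1/7)[1*(1)*conj(1) + 1*(exp(6*I*pi/7))*conj(1) + 1*(exp(-2*I*pi/7))*conj(1) + 1*(exp(4*I*pi/7))*conj(1) + 1*(exp(-4*I*pi/7))*conj(1) + 1*(exp(2*I*pi/7))*conj(1) + 1*(exp(-6*I*pi/7))*conj(1)]
      = (1/7)[(1) + (exp(6*I*pi/7)) + (exp(-2*I*pi/7)) + (exp(4*I*pi/7)) + (exp(-4*I*pi/7)) + (exp(2*I*pi/7)) + (exp(-6*I*pi/7))] = 0/7 = 0
  <chi_0*chi_3, chi_1> = (1/7)[1*(1)*conj(1) + 1*(exp(6*I*pi/7))*conj(exp(2*I*pi/7)) + 1*(exp(-2*I*pi/7))*conj(exp(4*I*pi/7)) + 1*(exp(4*I*pi/7))*conj(exp(6*I*pi/7)) + 1*(exp(-4*I*pi/7))*conj(exp(-6*I*pi/7)) + 1*(exp(2*I*pi/7))*conj(exp(-4*I*pi/7)) + 1*(exp(-6*I*pi/7))*conj(exp(-2*I*pi/7))]
      = (1/7)[(1) + (exp(4*I*pi/7)) + (exp(-6*I*pi/7)) + (exp(-2*I*pi/7)) + (exp(2*I*pi/7)) + (exp(6*I*pi/7)) + (exp(-4*I*pi/7))] = 0/7 = 0
  <chi_0*chi_3, chi_2> = (1/7)[1*(1)*conj(1) + 1*(exp(6*I*pi/7))*conj(exp(4*I*pi/7)) + 1*(exp(-2*I*pi/7))*conj(exp(-6*I*pi/7)) + 1*(exp(4*I*pi/7))*conj(exp(-2*I*pi/7)) + 1*(exp(-4*I*pi/7))*conj(exp(2*I*pi/7)) + 1*(exp(2*I*pi/7))*conj(exp(6*I*pi/7)) + 1*(exp(-6*I*pi/7))*conj(exp(-4*I*pi/7))]
      = (1/7)[(1) + (exp(2*I*pi/7)) + (exp(4*I*pi/7)) + (exp(6*I*pi/7)) + (exp(-6*I*pi/7)) + (exp(-4*I*pi/7)) + (exp(-2*I*pi/7))] = 0/7 = 0
  <chi_0*chi_3, chi_3> = (1/7)[1*(1)*conj(1) + 1*(exp(6*I*pi/7))*conj(exp(6*I*pi/7)) + 1*(exp(-2*I*pi/7))*conj(exp(-2*I*pi/7)) + 1*(exp(4*I*pi/7))*conj(exp(4*I*pi/7)) + 1*(exp(-4*I*pi/7))*conj(exp(-4*I*pi/7)) + 1*(exp(2*I*pi/7))*conj(exp(2*I*pi/7)) + 1*(exp(-6*I*pi/7))*conj(exp(-6*I*pi/7))]
      = (1/7)[(1) + (1) + (1) + (1) + (1) + (1) + (1)] = 7/7 = 1
  <chi_0*chi_3, chi_4> = (1/7)[1*(1)*conj(1) + 1*(exp(6*I*pi/7))*conj(exp(-6*I*pi/7)) + 1*(exp(-2*I*pi/7))*conj(exp(2*I*pi/7)) + 1*(exp(4*I*pi/7))*conj(exp(-4*I*pi/7)) + 1*(exp(-4*I*pi/7))*conj(exp(4*I*pi/7)) + 1*(exp(2*I*pi/7))*conj(exp(-2*I*pi/7)) + 1*(exp(-6*I*pi/7))*conj(exp(6*I*pi/7))]
      = (1/7)[(1) + (exp(-2*I*pi/7)) + (exp(-4*I*pi/7)) + (exp(-6*I*pi/7)) + (exp(6*I*pi/7)) + (exp(4*I*pi/7)) + (exp(2*I*pi/7))] = 0/7 = 0
  <chi_0*chi_3, chi_5> = (1/7)[1*(1)*conj(1) + 1*(exp(6*I*pi/7))*conj(exp(-4*I*pi/7)) + 1*(exp(-2*I*pi/7))*conj(exp(6*I*pi/7)) + 1*(exp(4*I*pi/7))*conj(exp(2*I*pi/7)) + 1*(exp(-4*I*pi/7))*conj(exp(-2*I*pi/7)) + 1*(exp(2*I*pi/7))*conj(exp(-6*I*pi/7)) + 1*(exp(-6*I*pi/7))*conj(exp(4*I*pi/7))]
      = (1/7)[(1) + (exp(-4*I*pi/7)) + (exp(6*I*pi/7)) + (exp(2*I*pi/7)) + (exp(-2*I*pi/7)) + (exp(-6*I*pi/7)) + (exp(4*I*pi/7))] = 0/7 = 0
  <chi_0*chi_3, chi_6> = (1/7)[1*(1)*conj(1) + 1*(exp(6*I*pi/7))*conj(exp(-2*I*pi/7)) + 1*(exp(-2*I*pi/7))*conj(exp(-4*I*pi/7)) + 1*(exp(4*I*pi/7))*conj(exp(-6*I*pi/7)) + 1*(exp(-4*I*pi/7))*conj(exp(6*I*pi/7)) + 1*(exp(2*I*pi/7))*conj(exp(4*I*pi/7)) + 1*(exp(-6*I*pi/7))*conj(exp(2*I*pi/7))]
      = (1/7)[(1) + (exp(-6*I*pi/7)) + (exp(2*I*pi/7)) + (exp(-4*I*pi/7)) + (exp(4*I*pi/7)) + (exp(-2*I*pi/7)) + (exp(6*I*pi/7))] = 0/7 = 0
(Exp terms are combined using exp(i*s)*conj(exp(i*t)) = exp(i*(s-t)), and sums of them are collapsed using the identity that for every m > 1 the m distinct m-th roots of unity sum to 0, e.g. 1 + exp(2*I*pi/3) + exp(-2*I*pi/3) = 0.)
Hence the multiplicities are chi_3: 1. Dimension check: dim(chi_0)*dim(chi_3) = 1*1 = 1 and sum (mult * dim) = 1*1 = 1.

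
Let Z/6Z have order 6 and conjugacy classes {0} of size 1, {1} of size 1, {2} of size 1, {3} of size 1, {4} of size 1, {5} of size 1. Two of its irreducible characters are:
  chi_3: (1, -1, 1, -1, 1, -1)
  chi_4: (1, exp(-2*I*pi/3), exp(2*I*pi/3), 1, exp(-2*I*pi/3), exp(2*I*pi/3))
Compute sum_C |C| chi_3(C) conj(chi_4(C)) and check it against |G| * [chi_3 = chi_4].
Sum = 0; so <chi_3, chi_4> = 0 (distinct irreducibles are orthogonal).

Argument: Compute term by term over conjugacy classes (|C| * chi_3(C) * conj(chi_4(C))):
  1*(1)*conj(1) + 1*(-1)*conj(exp(-2*I*pi/3)) + 1*(1)*conj(exp(2*I*pi/3)) + 1*(-1)*conj(1) + 1*(1)*conj(exp(-2*I*pi/3)) + 1*(-1)*conj(exp(2*I*pi/3))
  = (1) + (-exp(2*I*pi/3)) + (exp(-2*I*pi/3)) + (-1) + (exp(2*I*pi/3)) + (-exp(-2*I*pi/3))
  = 0.
(Exp terms are combined using exp(i*s)*conj(exp(i*t)) = exp(i*(s-t)), and sums of them are collapsed using the identity that for every m > 1 the m distinct m-th roots of unity sum to 0, e.g. 1 + exp(2*I*pi/3) + exp(-2*I*pi/3) = 0.)
Dividing by |G| = 6 gives 0/6 = 0, matching the row-orthogonality relation <chi_3, chi_4> = [chi_3 = chi_4].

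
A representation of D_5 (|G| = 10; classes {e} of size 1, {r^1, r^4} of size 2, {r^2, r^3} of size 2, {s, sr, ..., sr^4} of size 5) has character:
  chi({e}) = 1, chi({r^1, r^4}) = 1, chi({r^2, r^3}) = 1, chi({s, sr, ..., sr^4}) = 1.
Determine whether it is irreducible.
Irreducible: <chi, chi> = 1.

Proof sketch: <chi, chi> = (1/|G|) sum_C |C| * |chi(C)|^2 = (1/10)[1*|1|^2 + 2*|1|^2 + 2*|1|^2 + 5*|1|^2]
  = (1/10)[(1) + (2) + (2) + (5)] = 10/10 = 1.
A character is irreducible iff <chi, chi> = 1, so this representation is irreducible.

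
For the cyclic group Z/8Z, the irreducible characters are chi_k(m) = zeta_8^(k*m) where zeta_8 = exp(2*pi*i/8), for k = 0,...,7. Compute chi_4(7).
chi_4(7) = zeta_8^28 = -1

Solution. chi_4(7) = zeta_8^(4*7) = zeta_8^28. Since zeta_8^8 = 1, this equals zeta_8^4 = exp(2*pi*i*4/8) = -1.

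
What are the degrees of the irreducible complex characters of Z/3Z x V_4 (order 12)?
Dimensions: 1, 1, 1, 1, 1, 1, 1, 1, 1, 1, 1, 1

Proof sketch: There are 12 irreducibles (= number of conjugacy classes). Their dimensions d_i satisfy sum d_i^2 = |G| = 12: 1 + 1 + 1 + 1 + 1 + 1 + 1 + 1 + 1 + 1 + 1 + 1 = 12. (For the product with Z/3Z: each of the 3 1-dim characters of Z/3Z tensors with each irrep of V_4, giving 3 copies of each V_4-dimension.)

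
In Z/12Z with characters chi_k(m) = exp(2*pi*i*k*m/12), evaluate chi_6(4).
chi_6(4) = zeta_12^24 = 1

Solution. chi_6(4) = zeta_12^(6*4) = zeta_12^24. Since zeta_12^12 = 1, this equals zeta_12^0 = exp(2*pi*i*0/12) = 1.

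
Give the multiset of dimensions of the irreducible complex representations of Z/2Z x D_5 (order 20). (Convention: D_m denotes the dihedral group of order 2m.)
Dimensions: 1, 1, 1, 1, 2, 2, 2, 2

Explanation: There are 8 irreducibles (= number of conjugacy classes). Their dimensions d_i satisfy sum d_i^2 = |G| = 20: 1 + 1 + 1 + 1 + 4 + 4 + 4 + 4 = 20. (For the product with Z/2Z: each of the 2 1-dim characters of Z/2Z tensors with each irrep of D_5, giving 2 copies of each D_5-dimension.)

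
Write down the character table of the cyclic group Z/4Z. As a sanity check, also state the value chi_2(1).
Character table of Z/4Z (irreps indexed chi_0,...,chi_3 with chi_k(m) = zeta_4^(k*m), zeta_4 = exp(2*pi*i/4)):
  irrep \ class  {0} (size 1)  {1} (size 1)  {2} (size 1)  {3} (size 1)
  chi_0          1             1             1             1           
  chi_1          1             I             -1            -I          
  chi_2          1             -1            1             -1          
  chi_3          1             -I            -1            I           

Spot check: chi_2(1) = zeta_4^(2*1) = zeta_4^2 = -1.

Working: Z/4Z is abelian, so all 4 irreducible complex representations are 1-dimensional. They are given by chi_k(m) = zeta_4^(k*m) for k = 0,...,3. Row orthogonality: sum_m chi_k(m) conj(chi_l(m)) = 4 * [k = l].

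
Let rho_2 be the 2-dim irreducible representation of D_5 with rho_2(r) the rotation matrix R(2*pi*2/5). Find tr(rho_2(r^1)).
chi_{rho_2}(r^1) = 2*cos(2*pi*2*1/5) = -sqrt(5)/2 - 1/2

Reasoning: rho_2(r^1) is rotation by angle 2*pi*2*1/5, whose trace is 2*cos(2*pi*2*1/5) = -sqrt(5)/2 - 1/2.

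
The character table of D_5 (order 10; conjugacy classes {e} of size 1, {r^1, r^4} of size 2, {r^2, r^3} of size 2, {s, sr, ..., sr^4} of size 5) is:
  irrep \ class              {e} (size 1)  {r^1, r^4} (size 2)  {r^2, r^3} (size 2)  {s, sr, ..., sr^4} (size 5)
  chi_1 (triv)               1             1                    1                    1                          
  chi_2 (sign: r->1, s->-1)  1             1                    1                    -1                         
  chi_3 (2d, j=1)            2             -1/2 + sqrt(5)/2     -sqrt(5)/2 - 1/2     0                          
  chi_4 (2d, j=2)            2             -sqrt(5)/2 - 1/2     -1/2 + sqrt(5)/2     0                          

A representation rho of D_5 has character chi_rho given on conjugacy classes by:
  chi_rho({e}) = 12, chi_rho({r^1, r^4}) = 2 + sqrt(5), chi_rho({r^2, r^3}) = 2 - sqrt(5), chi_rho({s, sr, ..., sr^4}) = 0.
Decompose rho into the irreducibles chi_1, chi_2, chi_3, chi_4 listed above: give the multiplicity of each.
Multiplicities: chi_1: 2, chi_2: 2, chi_3: 3, chi_4: 1.

Argument: Use <chi_rho, chi> = (1/|G|) sum_C |C| * chi_rho(C) * conj(chi(C)) with |G| = 10 for each irreducible chi in the table:
  <chi_rho, chi_1> = (1/10)[1*(12)*conj(1) + 2*(2 + sqrt(5))*conj(1) + 2*(2 - sqrt(5))*conj(1) + 5*(0)*conj(1)]
      = (1/10)[(12) + (4 + 2*sqrt(5)) + (4 - 2*sqrt(5)) + (0)] = 20/10 = 2
  <chi_rho, chi_2> = (1/10)[1*(12)*conj(1) + 2*(2 + sqrt(5))*conj(1) + 2*(2 - sqrt(5))*conj(1) + 5*(0)*conj(-1)]
      = (1/10)[(12) + (4 + 2*sqrt(5)) + (4 - 2*sqrt(5)) + (0)] = 20/10 = 2
  <chi_rho, chi_3> = (1/10)[1*(12)*conj(2) + 2*(2 + sqrt(5))*conj(-1/2 + sqrt(5)/2) + 2*(2 - sqrt(5))*conj(-sqrt(5)/2 - 1/2) + 5*(0)*conj(0)]
      = (1/10)[(24) + (sqrt(5) + 3) + (3 - sqrt(5)) + (0)] = 30/10 = 3
  <chi_rho, chi_4> = (1/10)[1*(12)*conj(2) + 2*(2 + sqrt(5))*conj(-sqrt(5)/2 - 1/2) + 2*(2 - sqrt(5))*conj(-1/2 + sqrt(5)/2) + 5*(0)*conj(0)]
      = (1/10)[(24) + (-7 - 3*sqrt(5)) + (-7 + 3*sqrt(5)) + (0)] = 10/10 = 1
Dimension check: dim(rho) = sum (mult * dim) = 2*1 + 2*1 + 3*2 + 1*2 = 12 = chi_rho(e) = 12.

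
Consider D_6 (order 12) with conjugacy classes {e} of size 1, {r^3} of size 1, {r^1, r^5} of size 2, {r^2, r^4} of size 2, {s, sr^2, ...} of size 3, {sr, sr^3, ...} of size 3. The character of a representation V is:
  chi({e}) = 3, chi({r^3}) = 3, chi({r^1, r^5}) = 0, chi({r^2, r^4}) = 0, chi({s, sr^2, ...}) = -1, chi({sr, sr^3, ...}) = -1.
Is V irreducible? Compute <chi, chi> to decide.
Not irreducible (reducible): <chi, chi> = 2 > 1.

Solution. <chi, chi> = (1/|G|) sum_C |C| * |chi(C)|^2 = (1/12)[1*|3|^2 + 1*|3|^2 + 2*|0|^2 + 2*|0|^2 + 3*|-1|^2 + 3*|-1|^2]
  = (1/12)[(9) + (9) + (0) + (0) + (3) + (3)] = 24/12 = 2.
A character is irreducible iff <chi, chi> = 1, so this representation is reducible.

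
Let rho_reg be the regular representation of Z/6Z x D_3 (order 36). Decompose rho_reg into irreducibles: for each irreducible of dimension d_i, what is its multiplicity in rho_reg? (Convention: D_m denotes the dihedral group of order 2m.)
Each irreducible V_i of dimension d_i appears with multiplicity d_i, i.e. rho_reg = (direct sum over all irreducibles V_i) d_i V_i. The irreducible dimensions for Z/6Z x D_3 are 1, 1, 1, 1, 1, 1, 1, 1, 1, 1, 1, 1, 2, 2, 2, 2, 2, 2: 12 irreducibles of dimension 1, each with multiplicity 1; 6 irreducibles of dimension 2, each with multiplicity 2. Total dimension 12*1*1 + 6*2*2 = 36 = |G|.

Derivation: General theorem: in the regular representation of a finite group G, each irreducible appears with multiplicity equal to its dimension. Check: dim(rho_reg) = sum d_i^2 = 1 + 1 + 1 + 1 + 1 + 1 + 1 + 1 + 1 + 1 + 1 + 1 + 4 + 4 + 4 + 4 + 4 + 4 = 36 = |G|.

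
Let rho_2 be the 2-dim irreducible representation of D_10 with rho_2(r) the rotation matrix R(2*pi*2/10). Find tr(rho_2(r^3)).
chi_{rho_2}(r^3) = 2*cos(2*pi*2*3/10) = -sqrt(5)/2 - 1/2

Derivation: rho_2(r^3) is rotation by angle 2*pi*2*3/10, whose trace is 2*cos(2*pi*2*3/10) = -sqrt(5)/2 - 1/2.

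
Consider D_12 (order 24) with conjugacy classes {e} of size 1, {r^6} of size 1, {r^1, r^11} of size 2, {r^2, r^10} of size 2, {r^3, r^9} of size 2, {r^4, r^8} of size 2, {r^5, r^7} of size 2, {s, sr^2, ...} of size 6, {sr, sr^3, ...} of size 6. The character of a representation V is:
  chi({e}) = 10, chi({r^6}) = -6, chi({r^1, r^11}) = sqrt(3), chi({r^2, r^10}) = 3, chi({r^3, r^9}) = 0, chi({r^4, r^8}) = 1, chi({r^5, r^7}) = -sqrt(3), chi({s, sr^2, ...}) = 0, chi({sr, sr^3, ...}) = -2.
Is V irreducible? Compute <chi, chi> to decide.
Not irreducible (reducible): <chi, chi> = 8 > 1.

Working: <chi, chi> = (1/|G|) sum_C |C| * |chi(C)|^2 = (1/24)[1*|10|^2 + 1*|-6|^2 + 2*|sqrt(3)|^2 + 2*|3|^2 + 2*|0|^2 + 2*|1|^2 + 2*|-sqrt(3)|^2 + 6*|0|^2 + 6*|-2|^2]
  = (1/24)[(100) + (36) + (6) + (18) + (0) + (2) + (6) + (0) + (24)] = 192/24 = 8.
A character is irreducible iff <chi, chi> = 1, so this representation is reducible.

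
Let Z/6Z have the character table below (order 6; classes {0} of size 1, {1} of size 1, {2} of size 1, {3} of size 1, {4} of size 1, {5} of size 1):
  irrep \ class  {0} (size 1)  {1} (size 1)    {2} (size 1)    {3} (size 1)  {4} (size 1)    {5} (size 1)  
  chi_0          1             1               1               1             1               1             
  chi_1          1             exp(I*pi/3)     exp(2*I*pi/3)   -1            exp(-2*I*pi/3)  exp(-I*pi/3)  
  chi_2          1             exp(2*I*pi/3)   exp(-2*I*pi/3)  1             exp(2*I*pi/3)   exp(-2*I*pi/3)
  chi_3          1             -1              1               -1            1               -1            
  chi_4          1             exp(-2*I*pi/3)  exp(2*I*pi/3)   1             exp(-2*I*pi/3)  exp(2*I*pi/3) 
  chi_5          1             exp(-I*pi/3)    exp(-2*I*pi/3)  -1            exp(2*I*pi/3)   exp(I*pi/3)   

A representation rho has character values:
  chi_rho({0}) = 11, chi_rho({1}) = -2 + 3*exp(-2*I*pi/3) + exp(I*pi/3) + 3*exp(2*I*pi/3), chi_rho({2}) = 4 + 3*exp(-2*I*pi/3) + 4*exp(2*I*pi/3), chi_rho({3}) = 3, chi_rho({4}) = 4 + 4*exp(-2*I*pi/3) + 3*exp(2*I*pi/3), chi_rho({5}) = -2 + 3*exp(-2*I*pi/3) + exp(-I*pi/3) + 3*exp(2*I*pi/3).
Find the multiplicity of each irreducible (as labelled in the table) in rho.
Multiplicities: chi_0: 1, chi_1: 1, chi_2: 3, chi_3: 3, chi_4: 3, chi_5: 0.

Reasoning: Use <chi_rho, chi> = (1/|G|) sum_C |C| * chi_rho(C) * conj(chi(C)) with |G| = 6 for each irreducible chi in the table:
  <chi_rho, chi_0> = (1/6)[1*(11)*conj(1) + 1*(-2 + 3*exp(-2*I*pi/3) + exp(I*pi/3) + 3*exp(2*I*pi/3))*conj(1) + 1*(4 + 3*exp(-2*I*pi/3) + 4*exp(2*I*pi/3))*conj(1) + 1*(3)*conj(1) + 1*(4 + 4*exp(-2*I*pi/3) + 3*exp(2*I*pi/3))*conj(1) + 1*(-2 + 3*exp(-2*I*pi/3) + exp(-I*pi/3) + 3*exp(2*I*pi/3))*conj(1)]
      = (1/6)[(11) + (-2 + 3*exp(-2*I*pi/3) + exp(I*pi/3) + 3*exp(2*I*pi/3)) + (4 + 3*exp(-2*I*pi/3) + 4*exp(2*I*pi/3)) + (3) + (4 + 4*exp(-2*I*pi/3) + 3*exp(2*I*pi/3)) + (-2 + 3*exp(-2*I*pi/3) + exp(-I*pi/3) + 3*exp(2*I*pi/3))] = 6/6 = 1
  <chi_rho, chi_1> = (1/6)[1*(11)*conj(1) + 1*(-2 + 3*exp(-2*I*pi/3) + exp(I*pi/3) + 3*exp(2*I*pi/3))*conj(exp(I*pi/3)) + 1*(4 + 3*exp(-2*I*pi/3) + 4*exp(2*I*pi/3))*conj(exp(2*I*pi/3)) + 1*(3)*conj(-1) + 1*(4 + 4*exp(-2*I*pi/3) + 3*exp(2*I*pi/3))*conj(exp(-2*I*pi/3)) + 1*(-2 + 3*exp(-2*I*pi/3) + exp(-I*pi/3) + 3*exp(2*I*pi/3))*conj(exp(-I*pi/3))]
      = (1/6)[(11) + (-2 - 2*exp(-I*pi/3) + 3*exp(I*pi/3)) + (4 + 4*exp(-2*I*pi/3) + 3*exp(2*I*pi/3)) + (-3) + (4 + 3*exp(-2*I*pi/3) + 4*exp(2*I*pi/3)) + (-2 + 3*exp(-I*pi/3) - 2*exp(I*pi/3))] = 6/6 = 1
  <chi_rho, chi_2> = (1/6)[1*(11)*conj(1) + 1*(-2 + 3*exp(-2*I*pi/3) + exp(I*pi/3) + 3*exp(2*I*pi/3))*conj(exp(2*I*pi/3)) + 1*(4 + 3*exp(-2*I*pi/3) + 4*exp(2*I*pi/3))*conj(exp(-2*I*pi/3)) + 1*(3)*conj(1) + 1*(4 + 4*exp(-2*I*pi/3) + 3*exp(2*I*pi/3))*conj(exp(2*I*pi/3)) + 1*(-2 + 3*exp(-2*I*pi/3) + exp(-I*pi/3) + 3*exp(2*I*pi/3))*conj(exp(-2*I*pi/3))]
      = (1/6)[(11) + (3 + exp(-I*pi/3) - 2*exp(-2*I*pi/3) + 3*exp(2*I*pi/3)) + (-1) + (3) + (-1) + (3 + 3*exp(-2*I*pi/3) - 2*exp(2*I*pi/3) + exp(I*pi/3))] = 18/6 = 3
  <chi_rho, chi_3> = (1/6)[1*(11)*conj(1) + 1*(-2 + 3*exp(-2*I*pi/3) + exp(I*pi/3) + 3*exp(2*I*pi/3))*conj(-1) + 1*(4 + 3*exp(-2*I*pi/3) + 4*exp(2*I*pi/3))*conj(1) + 1*(3)*conj(-1) + 1*(4 + 4*exp(-2*I*pi/3) + 3*exp(2*I*pi/3))*conj(1) + 1*(-2 + 3*exp(-2*I*pi/3) + exp(-I*pi/3) + 3*exp(2*I*pi/3))*conj(-1)]
      = (1/6)[(11) + (2 - 3*exp(2*I*pi/3) - exp(I*pi/3) - 3*exp(-2*I*pi/3)) + (4 + 3*exp(-2*I*pi/3) + 4*exp(2*I*pi/3)) + (-3) + (4 + 4*exp(-2*I*pi/3) + 3*exp(2*I*pi/3)) + (2 - 3*exp(2*I*pi/3) - exp(-I*pi/3) - 3*exp(-2*I*pi/3))] = 18/6 = 3
  <chi_rho, chi_4> = (1/6)[1*(11)*conj(1) + 1*(-2 + 3*exp(-2*I*pi/3) + exp(I*pi/3) + 3*exp(2*I*pi/3))*conj(exp(-2*I*pi/3)) + 1*(4 + 3*exp(-2*I*pi/3) + 4*exp(2*I*pi/3))*conj(exp(2*I*pi/3)) + 1*(3)*conj(1) + 1*(4 + 4*exp(-2*I*pi/3) + 3*exp(2*I*pi/3))*conj(exp(-2*I*pi/3)) + 1*(-2 + 3*exp(-2*I*pi/3) + exp(-I*pi/3) + 3*exp(2*I*pi/3))*conj(exp(2*I*pi/3))]
      = (1/6)[(11) + (2 + 3*exp(-2*I*pi/3) - 2*exp(2*I*pi/3)) + (4 + 4*exp(-2*I*pi/3) + 3*exp(2*I*pi/3)) + (3) + (4 + 3*exp(-2*I*pi/3) + 4*exp(2*I*pi/3)) + (2 - 2*exp(-2*I*pi/3) + 3*exp(2*I*pi/3))] = 18/6 = 3
  <chi_rho, chi_5> = (1/6)[1*(11)*conj(1) + 1*(-2 + 3*exp(-2*I*pi/3) + exp(I*pi/3) + 3*exp(2*I*pi/3))*conj(exp(-I*pi/3)) + 1*(4 + 3*exp(-2*I*pi/3) + 4*exp(2*I*pi/3))*conj(exp(-2*I*pi/3)) + 1*(3)*conj(-1) + 1*(4 + 4*exp(-2*I*pi/3) + 3*exp(2*I*pi/3))*conj(exp(2*I*pi/3)) + 1*(-2 + 3*exp(-2*I*pi/3) + exp(-I*pi/3) + 3*exp(2*I*pi/3))*conj(exp(I*pi/3))]
      = (1/6)[(11) + (-3 + 3*exp(-I*pi/3) - 2*exp(I*pi/3) + exp(2*I*pi/3)) + (-1) + (-3) + (-1) + (-3 + exp(-2*I*pi/3) - 2*exp(-I*pi/3) + 3*exp(I*pi/3))] = 0/6 = 0
(Exp terms are combined using exp(i*s)*conj(exp(i*t)) = exp(i*(s-t)), and sums of them are collapsed using the identity that for every m > 1 the m distinct m-th roots of unity sum to 0, e.g. 1 + exp(2*I*pi/3) + exp(-2*I*pi/3) = 0.)
Dimension check: dim(rho) = sum (mult * dim) = 1*1 + 1*1 + 3*1 + 3*1 + 3*1 + 0*1 = 11 = chi_rho(e) = 11.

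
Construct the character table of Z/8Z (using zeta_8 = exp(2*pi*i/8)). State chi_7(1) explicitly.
Character table of Z/8Z (irreps indexed chi_0,...,chi_7 with chi_k(m) = zeta_8^(k*m), zeta_8 = exp(2*pi*i/8)):
  irrep \ class  {0} (size 1)  {1} (size 1)    {2} (size 1)  {3} (size 1)    {4} (size 1)  {5} (size 1)    {6} (size 1)  {7} (size 1)  
  chi_0          1             1               1             1               1             1               1             1             
  chi_1          1             exp(I*pi/4)     I             exp(3*I*pi/4)   -1            exp(-3*I*pi/4)  -I            exp(-I*pi/4)  
  chi_2          1             I               -1            -I              1             I               -1            -I            
  chi_3          1             exp(3*I*pi/4)   -I            exp(I*pi/4)     -1            exp(-I*pi/4)    I             exp(-3*I*pi/4)
  chi_4          1             -1              1             -1              1             -1              1             -1            
  chi_5          1             exp(-3*I*pi/4)  I             exp(-I*pi/4)    -1            exp(I*pi/4)     -I            exp(3*I*pi/4) 
  chi_6          1             -I              -1            I               1             -I              -1            I             
  chi_7          1             exp(-I*pi/4)    -I            exp(-3*I*pi/4)  -1            exp(3*I*pi/4)   I             exp(I*pi/4)   

Spot check: chi_7(1) = zeta_8^(7*1) = zeta_8^7 = exp(-I*pi/4).

Why: Z/8Z is abelian, so all 8 irreducible complex representations are 1-dimensional. They are given by chi_k(m) = zeta_8^(k*m) for k = 0,...,7. Row orthogonality: sum_m chi_k(m) conj(chi_l(m)) = 8 * [k = l].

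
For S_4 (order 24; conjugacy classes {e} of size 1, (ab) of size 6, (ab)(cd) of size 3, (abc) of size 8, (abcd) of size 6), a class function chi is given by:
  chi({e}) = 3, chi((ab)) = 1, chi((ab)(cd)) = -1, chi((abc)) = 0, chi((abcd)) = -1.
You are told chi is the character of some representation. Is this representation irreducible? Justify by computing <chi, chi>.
Irreducible: <chi, chi> = 1.

Argument: <chi, chi> = (1/|G|) sum_C |C| * |chi(C)|^2 = (1/24)[1*|3|^2 + 6*|1|^2 + 3*|-1|^2 + 8*|0|^2 + 6*|-1|^2]
  = (1/24)[(9) + (6) + (3) + (0) + (6)] = 24/24 = 1.
A character is irreducible iff <chi, chi> = 1, so this representation is irreducible.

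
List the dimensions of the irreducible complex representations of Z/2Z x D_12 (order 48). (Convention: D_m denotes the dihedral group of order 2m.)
Dimensions: 1, 1, 1, 1, 1, 1, 1, 1, 2, 2, 2, 2, 2, 2, 2, 2, 2, 2

Argument: There are 18 irreducibles (= number of conjugacy classes). Their dimensions d_i satisfy sum d_i^2 = |G| = 48: 1 + 1 + 1 + 1 + 1 + 1 + 1 + 1 + 4 + 4 + 4 + 4 + 4 + 4 + 4 + 4 + 4 + 4 = 48. (For the product with Z/2Z: each of the 2 1-dim characters of Z/2Z tensors with each irrep of D_12, giving 2 copies of each D_12-dimension.)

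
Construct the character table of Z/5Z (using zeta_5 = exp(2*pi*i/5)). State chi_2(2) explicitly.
Character table of Z/5Z (irreps indexed chi_0,...,chi_4 with chi_k(m) = zeta_5^(k*m), zeta_5 = exp(2*pi*i/5)):
  irrep \ class  {0} (size 1)  {1} (size 1)    {2} (size 1)    {3} (size 1)    {4} (size 1)  
  chi_0          1             1               1               1               1             
  chi_1          1             exp(2*I*pi/5)   exp(4*I*pi/5)   exp(-4*I*pi/5)  exp(-2*I*pi/5)
  chi_2          1             exp(4*I*pi/5)   exp(-2*I*pi/5)  exp(2*I*pi/5)   exp(-4*I*pi/5)
  chi_3          1             exp(-4*I*pi/5)  exp(2*I*pi/5)   exp(-2*I*pi/5)  exp(4*I*pi/5) 
  chi_4          1             exp(-2*I*pi/5)  exp(-4*I*pi/5)  exp(4*I*pi/5)   exp(2*I*pi/5) 

Spot check: chi_2(2) = zeta_5^(2*2) = zeta_5^4 = exp(-2*I*pi/5).

Proof sketch: Z/5Z is abelian, so all 5 irreducible complex representations are 1-dimensional. They are given by chi_k(m) = zeta_5^(k*m) for k = 0,...,4. Row orthogonality: sum_m chi_k(m) conj(chi_l(m)) = 5 * [k = l].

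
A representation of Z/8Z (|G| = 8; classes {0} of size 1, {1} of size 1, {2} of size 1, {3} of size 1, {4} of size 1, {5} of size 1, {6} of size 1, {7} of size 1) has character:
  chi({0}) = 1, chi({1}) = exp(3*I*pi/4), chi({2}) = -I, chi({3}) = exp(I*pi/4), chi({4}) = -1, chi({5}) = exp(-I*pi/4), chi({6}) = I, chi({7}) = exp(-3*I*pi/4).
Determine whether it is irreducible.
Irreducible: <chi, chi> = 1.

Details: <chi, chi> = (1/|G|) sum_C |C| * |chi(C)|^2 = (1/8)[1*|1|^2 + 1*|exp(3*I*pi/4)|^2 + 1*|-I|^2 + 1*|exp(I*pi/4)|^2 + 1*|-1|^2 + 1*|exp(-I*pi/4)|^2 + 1*|I|^2 + 1*|exp(-3*I*pi/4)|^2]
  = (1/8)[(1) + (1) + (1) + (1) + (1) + (1) + (1) + (1)] = 8/8 = 1.
(Exp terms are combined using exp(i*s)*conj(exp(i*t)) = exp(i*(s-t)), and sums of them are collapsed using the identity that for every m > 1 the m distinct m-th roots of unity sum to 0, e.g. 1 + exp(2*I*pi/3) + exp(-2*I*pi/3) = 0.)
A character is irreducible iff <chi, chi> = 1, so this representation is irreducible.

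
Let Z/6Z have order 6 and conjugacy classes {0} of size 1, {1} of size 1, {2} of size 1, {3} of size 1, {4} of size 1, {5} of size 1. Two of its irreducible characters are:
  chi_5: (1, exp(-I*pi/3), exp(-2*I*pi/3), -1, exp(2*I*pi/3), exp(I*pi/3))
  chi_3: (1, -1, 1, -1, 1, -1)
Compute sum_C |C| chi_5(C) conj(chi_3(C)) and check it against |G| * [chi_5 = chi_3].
Sum = 0; so <chi_5, chi_3> = 0 (distinct irreducibles are orthogonal).

Explanation: Compute term by term over conjugacy classes (|C| * chi_5(C) * conj(chi_3(C))):
  1*(1)*conj(1) + 1*(exp(-I*pi/3))*conj(-1) + 1*(exp(-2*I*pi/3))*conj(1) + 1*(-1)*conj(-1) + 1*(exp(2*I*pi/3))*conj(1) + 1*(exp(I*pi/3))*conj(-1)
  = (1) + (-exp(-I*pi/3)) + (exp(-2*I*pi/3)) + (1) + (exp(2*I*pi/3)) + (-exp(I*pi/3))
  = 0.
(Exp terms are combined using exp(i*s)*conj(exp(i*t)) = exp(i*(s-t)), and sums of them are collapsed using the identity that for every m > 1 the m distinct m-th roots of unity sum to 0, e.g. 1 + exp(2*I*pi/3) + exp(-2*I*pi/3) = 0.)
Dividing by |G| = 6 gives 0/6 = 0, matching the row-orthogonality relation <chi_5, chi_3> = [chi_5 = chi_3].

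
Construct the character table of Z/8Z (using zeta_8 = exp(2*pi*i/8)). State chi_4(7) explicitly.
Character table of Z/8Z (irreps indexed chi_0,...,chi_7 with chi_k(m) = zeta_8^(k*m), zeta_8 = exp(2*pi*i/8)):
  irrep \ class  {0} (size 1)  {1} (size 1)    {2} (size 1)  {3} (size 1)    {4} (size 1)  {5} (size 1)    {6} (size 1)  {7} (size 1)  
  chi_0          1             1               1             1               1             1               1             1             
  chi_1          1             exp(I*pi/4)     I             exp(3*I*pi/4)   -1            exp(-3*I*pi/4)  -I            exp(-I*pi/4)  
  chi_2          1             I               -1            -I              1             I               -1            -I            
  chi_3          1             exp(3*I*pi/4)   -I            exp(I*pi/4)     -1            exp(-I*pi/4)    I             exp(-3*I*pi/4)
  chi_4          1             -1              1             -1              1             -1              1             -1            
  chi_5          1             exp(-3*I*pi/4)  I             exp(-I*pi/4)    -1            exp(I*pi/4)     -I            exp(3*I*pi/4) 
  chi_6          1             -I              -1            I               1             -I              -1            I             
  chi_7          1             exp(-I*pi/4)    -I            exp(-3*I*pi/4)  -1            exp(3*I*pi/4)   I             exp(I*pi/4)   

Spot check: chi_4(7) = zeta_8^(4*7) = zeta_8^28 = -1.

Explanation: Z/8Z is abelian, so all 8 irreducible complex representations are 1-dimensional. They are given by chi_k(m) = zeta_8^(k*m) for k = 0,...,7. Row orthogonality: sum_m chi_k(m) conj(chi_l(m)) = 8 * [k = l].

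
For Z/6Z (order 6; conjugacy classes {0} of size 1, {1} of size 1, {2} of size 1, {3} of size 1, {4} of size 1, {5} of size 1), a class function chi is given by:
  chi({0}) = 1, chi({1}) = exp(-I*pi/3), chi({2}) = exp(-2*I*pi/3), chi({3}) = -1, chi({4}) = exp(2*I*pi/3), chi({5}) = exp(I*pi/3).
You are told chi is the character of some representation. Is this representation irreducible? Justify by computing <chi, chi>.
Irreducible: <chi, chi> = 1.

Details: <chi, chi> = (1/|G|) sum_C |C| * |chi(C)|^2 = (1/6)[1*|1|^2 + 1*|exp(-I*pi/3)|^2 + 1*|exp(-2*I*pi/3)|^2 + 1*|-1|^2 + 1*|exp(2*I*pi/3)|^2 + 1*|exp(I*pi/3)|^2]
  = (1/6)[(1) + (1) + (1) + (1) + (1) + (1)] = 6/6 = 1.
(Exp terms are combined using exp(i*s)*conj(exp(i*t)) = exp(i*(s-t)), and sums of them are collapsed using the identity that for every m > 1 the m distinct m-th roots of unity sum to 0, e.g. 1 + exp(2*I*pi/3) + exp(-2*I*pi/3) = 0.)
A character is irreducible iff <chi, chi> = 1, so this representation is irreducible.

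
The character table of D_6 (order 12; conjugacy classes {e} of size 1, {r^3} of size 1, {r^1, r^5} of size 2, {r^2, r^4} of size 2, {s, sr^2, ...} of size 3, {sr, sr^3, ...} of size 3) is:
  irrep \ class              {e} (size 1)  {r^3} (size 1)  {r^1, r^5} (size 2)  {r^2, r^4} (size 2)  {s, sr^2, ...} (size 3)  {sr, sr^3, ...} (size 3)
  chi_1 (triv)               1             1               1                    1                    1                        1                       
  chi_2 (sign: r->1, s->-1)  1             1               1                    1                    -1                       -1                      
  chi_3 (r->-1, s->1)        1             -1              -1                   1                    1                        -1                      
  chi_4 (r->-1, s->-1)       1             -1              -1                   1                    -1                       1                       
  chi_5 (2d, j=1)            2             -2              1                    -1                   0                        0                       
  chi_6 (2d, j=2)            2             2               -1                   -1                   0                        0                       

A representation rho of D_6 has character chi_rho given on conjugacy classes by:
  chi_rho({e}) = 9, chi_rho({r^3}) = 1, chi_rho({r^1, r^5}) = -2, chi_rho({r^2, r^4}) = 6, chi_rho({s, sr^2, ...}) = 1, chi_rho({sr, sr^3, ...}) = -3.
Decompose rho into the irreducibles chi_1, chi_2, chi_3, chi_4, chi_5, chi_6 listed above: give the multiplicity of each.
Multiplicities: chi_1: 1, chi_2: 2, chi_3: 3, chi_4: 1, chi_5: 0, chi_6: 1.

Explanation: Use <chi_rho, chi> = (1/|G|) sum_C |C| * chi_rho(C) * conj(chi(C)) with |G| = 12 for each irreducible chi in the table:
  <chi_rho, chi_1> = (1/12)[1*(9)*conj(1) + 1*(1)*conj(1) + 2*(-2)*conj(1) + 2*(6)*conj(1) + 3*(1)*conj(1) + 3*(-3)*conj(1)]
      = (1/12)[(9) + (1) + (-4) + (12) + (3) + (-9)] = 12/12 = 1
  <chi_rho, chi_2> = (1/12)[1*(9)*conj(1) + 1*(1)*conj(1) + 2*(-2)*conj(1) + 2*(6)*conj(1) + 3*(1)*conj(-1) + 3*(-3)*conj(-1)]
      = (1/12)[(9) + (1) + (-4) + (12) + (-3) + (9)] = 24/12 = 2
  <chi_rho, chi_3> = (1/12)[1*(9)*conj(1) + 1*(1)*conj(-1) + 2*(-2)*conj(-1) + 2*(6)*conj(1) + 3*(1)*conj(1) + 3*(-3)*conj(-1)]
      = (1/12)[(9) + (-1) + (4) + (12) + (3) + (9)] = 36/12 = 3
  <chi_rho, chi_4> = (1/12)[1*(9)*conj(1) + 1*(1)*conj(-1) + 2*(-2)*conj(-1) + 2*(6)*conj(1) + 3*(1)*conj(-1) + 3*(-3)*conj(1)]
      = (1/12)[(9) + (-1) + (4) + (12) + (-3) + (-9)] = 12/12 = 1
  <chi_rho, chi_5> = (1/12)[1*(9)*conj(2) + 1*(1)*conj(-2) + 2*(-2)*conj(1) + 2*(6)*conj(-1) + 3*(1)*conj(0) + 3*(-3)*conj(0)]
      = (1/12)[(18) + (-2) + (-4) + (-12) + (0) + (0)] = 0/12 = 0
  <chi_rho, chi_6> = (1/12)[1*(9)*conj(2) + 1*(1)*conj(2) + 2*(-2)*conj(-1) + 2*(6)*conj(-1) + 3*(1)*conj(0) + 3*(-3)*conj(0)]
      = (1/12)[(18) + (2) + (4) + (-12) + (0) + (0)] = 12/12 = 1
Dimension check: dim(rho) = sum (mult * dim) = 1*1 + 2*1 + 3*1 + 1*1 + 0*2 + 1*2 = 9 = chi_rho(e) = 9.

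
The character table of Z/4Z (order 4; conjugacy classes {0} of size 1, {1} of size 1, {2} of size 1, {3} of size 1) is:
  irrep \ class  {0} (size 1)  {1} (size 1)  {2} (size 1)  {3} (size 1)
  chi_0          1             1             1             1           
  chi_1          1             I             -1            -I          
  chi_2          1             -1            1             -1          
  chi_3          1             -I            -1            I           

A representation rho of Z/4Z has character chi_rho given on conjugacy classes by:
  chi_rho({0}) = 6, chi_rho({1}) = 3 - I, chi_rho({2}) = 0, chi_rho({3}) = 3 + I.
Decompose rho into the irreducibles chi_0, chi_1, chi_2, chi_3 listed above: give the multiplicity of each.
Multiplicities: chi_0: 3, chi_1: 1, chi_2: 0, chi_3: 2.

Reasoning: Use <chi_rho, chi> = (1/|G|) sum_C |C| * chi_rho(C) * conj(chi(C)) with |G| = 4 for each irreducible chi in the table:
  <chi_rho, chi_0> = (1/4)[1*(6)*conj(1) + 1*(3 - I)*conj(1) + 1*(0)*conj(1) + 1*(3 + I)*conj(1)]
      = (1/4)[(6) + (3 - I) + (0) + (3 + I)] = 12/4 = 3
  <chi_rho, chi_1> = (1/4)[1*(6)*conj(1) + 1*(3 - I)*conj(I) + 1*(0)*conj(-1) + 1*(3 + I)*conj(-I)]
      = (1/4)[(6) + (-1 - 3*I) + (0) + (-1 + 3*I)] = 4/4 = 1
  <chi_rho, chi_2> = (1/4)[1*(6)*conj(1) + 1*(3 - I)*conj(-1) + 1*(0)*conj(1) + 1*(3 + I)*conj(-1)]
      = (1/4)[(6) + (-3 + I) + (0) + (-3 - I)] = 0/4 = 0
  <chi_rho, chi_3> = (1/4)[1*(6)*conj(1) + 1*(3 - I)*conj(-I) + 1*(0)*conj(-1) + 1*(3 + I)*conj(I)]
      = (1/4)[(6) + (1 + 3*I) + (0) + (1 - 3*I)] = 8/4 = 2
(Exp terms are combined using exp(i*s)*conj(exp(i*t)) = exp(i*(s-t)), and sums of them are collapsed using the identity that for every m > 1 the m distinct m-th roots of unity sum to 0, e.g. 1 + exp(2*I*pi/3) + exp(-2*I*pi/3) = 0.)
Dimension check: dim(rho) = sum (mult * dim) = 3*1 + 1*1 + 0*1 + 2*1 = 6 = chi_rho(e) = 6.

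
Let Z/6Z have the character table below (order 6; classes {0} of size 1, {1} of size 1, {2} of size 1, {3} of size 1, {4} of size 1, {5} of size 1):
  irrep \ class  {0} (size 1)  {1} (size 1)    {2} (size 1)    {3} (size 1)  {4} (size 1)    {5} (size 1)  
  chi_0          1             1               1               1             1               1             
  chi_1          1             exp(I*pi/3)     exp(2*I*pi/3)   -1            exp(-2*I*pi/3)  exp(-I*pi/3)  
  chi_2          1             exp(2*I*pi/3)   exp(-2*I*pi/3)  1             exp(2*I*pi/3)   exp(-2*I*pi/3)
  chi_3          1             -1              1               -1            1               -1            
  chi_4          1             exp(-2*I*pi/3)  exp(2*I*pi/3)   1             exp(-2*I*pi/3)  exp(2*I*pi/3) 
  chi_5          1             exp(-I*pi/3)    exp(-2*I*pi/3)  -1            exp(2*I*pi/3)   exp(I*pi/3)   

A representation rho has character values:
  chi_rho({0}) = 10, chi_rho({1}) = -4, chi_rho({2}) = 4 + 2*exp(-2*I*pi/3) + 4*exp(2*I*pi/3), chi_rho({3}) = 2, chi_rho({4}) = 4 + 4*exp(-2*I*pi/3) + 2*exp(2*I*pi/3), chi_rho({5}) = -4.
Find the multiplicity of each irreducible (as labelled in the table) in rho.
Multiplicities: chi_0: 1, chi_1: 1, chi_2: 2, chi_3: 3, chi_4: 3, chi_5: 0.

Solution. Use <chi_rho, chi> = (1/|G|) sum_C |C| * chi_rho(C) * conj(chi(C)) with |G| = 6 for each irreducible chi in the table:
  <chi_rho, chi_0> = (1/6)[1*(10)*conj(1) + 1*(-4)*conj(1) + 1*(4 + 2*exp(-2*I*pi/3) + 4*exp(2*I*pi/3))*conj(1) + 1*(2)*conj(1) + 1*(4 + 4*exp(-2*I*pi/3) + 2*exp(2*I*pi/3))*conj(1) + 1*(-4)*conj(1)]
      = (1/6)[(10) + (-4) + (4 + 2*exp(-2*I*pi/3) + 4*exp(2*I*pi/3)) + (2) + (4 + 4*exp(-2*I*pi/3) + 2*exp(2*I*pi/3)) + (-4)] = 6/6 = 1
  <chi_rho, chi_1> = (1/6)[1*(10)*conj(1) + 1*(-4)*conj(exp(I*pi/3)) + 1*(4 + 2*exp(-2*I*pi/3) + 4*exp(2*I*pi/3))*conj(exp(2*I*pi/3)) + 1*(2)*conj(-1) + 1*(4 + 4*exp(-2*I*pi/3) + 2*exp(2*I*pi/3))*conj(exp(-2*I*pi/3)) + 1*(-4)*conj(exp(-I*pi/3))]
      = (1/6)[(10) + (-2 - 2*exp(-I*pi/3) + 2*exp(I*pi/3)) + (4 + 4*exp(-2*I*pi/3) + 2*exp(2*I*pi/3)) + (-2) + (4 + 2*exp(-2*I*pi/3) + 4*exp(2*I*pi/3)) + (-2 - 2*exp(I*pi/3) + 2*exp(-I*pi/3))] = 6/6 = 1
  <chi_rho, chi_2> = (1/6)[1*(10)*conj(1) + 1*(-4)*conj(exp(2*I*pi/3)) + 1*(4 + 2*exp(-2*I*pi/3) + 4*exp(2*I*pi/3))*conj(exp(-2*I*pi/3)) + 1*(2)*conj(1) + 1*(4 + 4*exp(-2*I*pi/3) + 2*exp(2*I*pi/3))*conj(exp(2*I*pi/3)) + 1*(-4)*conj(exp(-2*I*pi/3))]
      = (1/6)[(10) + (2 + exp(-I*pi/3) - 2*exp(-2*I*pi/3) + 3*exp(2*I*pi/3)) + (-2) + (2) + (-2) + (2 + 3*exp(-2*I*pi/3) - 2*exp(2*I*pi/3) + exp(I*pi/3))] = 12/6 = 2
  <chi_rho, chi_3> = (1/6)[1*(10)*conj(1) + 1*(-4)*conj(-1) + 1*(4 + 2*exp(-2*I*pi/3) + 4*exp(2*I*pi/3))*conj(1) + 1*(2)*conj(-1) + 1*(4 + 4*exp(-2*I*pi/3) + 2*exp(2*I*pi/3))*conj(1) + 1*(-4)*conj(-1)]
      = (1/6)[(10) + (4) + (4 + 2*exp(-2*I*pi/3) + 4*exp(2*I*pi/3)) + (-2) + (4 + 4*exp(-2*I*pi/3) + 2*exp(2*I*pi/3)) + (4)] = 18/6 = 3
  <chi_rho, chi_4> = (1/6)[1*(10)*conj(1) + 1*(-4)*conj(exp(-2*I*pi/3)) + 1*(4 + 2*exp(-2*I*pi/3) + 4*exp(2*I*pi/3))*conj(exp(2*I*pi/3)) + 1*(2)*conj(1) + 1*(4 + 4*exp(-2*I*pi/3) + 2*exp(2*I*pi/3))*conj(exp(-2*I*pi/3)) + 1*(-4)*conj(exp(2*I*pi/3))]
      = (1/6)[(10) + (2 + 2*exp(-2*I*pi/3) - 2*exp(2*I*pi/3)) + (4 + 4*exp(-2*I*pi/3) + 2*exp(2*I*pi/3)) + (2) + (4 + 2*exp(-2*I*pi/3) + 4*exp(2*I*pi/3)) + (2 + 2*exp(2*I*pi/3) - 2*exp(-2*I*pi/3))] = 18/6 = 3
  <chi_rho, chi_5> = (1/6)[1*(10)*conj(1) + 1*(-4)*conj(exp(-I*pi/3)) + 1*(4 + 2*exp(-2*I*pi/3) + 4*exp(2*I*pi/3))*conj(exp(-2*I*pi/3)) + 1*(2)*conj(-1) + 1*(4 + 4*exp(-2*I*pi/3) + 2*exp(2*I*pi/3))*conj(exp(2*I*pi/3)) + 1*(-4)*conj(exp(I*pi/3))]
      = (1/6)[(10) + (-2 + 3*exp(-I*pi/3) - 2*exp(I*pi/3) + exp(2*I*pi/3)) + (-2) + (-2) + (-2) + (-2 + exp(-2*I*pi/3) - 2*exp(-I*pi/3) + 3*exp(I*pi/3))] = 0/6 = 0
(Exp terms are combined using exp(i*s)*conj(exp(i*t)) = exp(i*(s-t)), and sums of them are collapsed using the identity that for every m > 1 the m distinct m-th roots of unity sum to 0, e.g. 1 + exp(2*I*pi/3) + exp(-2*I*pi/3) = 0.)
Dimension check: dim(rho) = sum (mult * dim) = 1*1 + 1*1 + 2*1 + 3*1 + 3*1 + 0*1 = 10 = chi_rho(e) = 10.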